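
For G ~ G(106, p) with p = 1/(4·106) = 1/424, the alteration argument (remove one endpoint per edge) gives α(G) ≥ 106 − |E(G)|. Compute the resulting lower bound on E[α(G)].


E[|E(G)|] = C(106, 2)·p = 5565 · (1/424) = 105/8.
E[α(G)] ≥ n − E[|E(G)|] = 106 − 105/8 = 743/8.
Numerically: ≈ 92.875.
(This is only a lower bound; the true E[α(G)] may be larger.)

E[α(G)] ≥ 743/8 ≈ 92.875.


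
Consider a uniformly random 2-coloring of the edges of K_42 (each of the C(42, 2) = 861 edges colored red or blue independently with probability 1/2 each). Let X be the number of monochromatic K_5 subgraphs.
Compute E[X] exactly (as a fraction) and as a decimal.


Let X = Σ_S X_S over the C(42, 5) = 850668 subsets S of size 5, where X_S = 1 if the K_5 on S is monochromatic.
For a fixed S, the K_5 on S has C(5, 2) = 10 edges. P[all 10 edges red] = (1/2)^10, and likewise for blue, so P[monochromatic] = 2·(1/2)^10 = 2^{1 − 10} = 1/512.
Summing: E[X] = C(42, 5) · 2^{1 − 10} = 850668 · 1/512 = 212667/128.
Numerically: E[X] ≈ 1661.461.

E[X] = C(42,5)·2^(1−C(5,2)) = 212667/128 ≈ 1661.461.


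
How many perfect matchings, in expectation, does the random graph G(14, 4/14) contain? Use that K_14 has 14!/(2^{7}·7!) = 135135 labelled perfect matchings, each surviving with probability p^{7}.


K_14 has 14!/(2^{7}·7!) = 135135 labelled perfect matchings.
For each such perfect matching H, let X_H = 1 if all 7 edges of H are present in G. Then P[X_H = 1] = p^{7} = (2/7)^{7} = 128/823543.
By linearity of expectation: E[X] = Σ_H E[X_H] = 135135 · p^{7} = 135135 · 128/823543 = 2471040/117649.
Numerically: E[X] ≈ 21.003.

E[X] = 135135 · (2/7)^{7} = 2471040/117649 ≈ 21.003.


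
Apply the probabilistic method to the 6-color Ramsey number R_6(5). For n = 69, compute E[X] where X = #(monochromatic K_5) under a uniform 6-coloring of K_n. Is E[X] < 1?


E[X] = C(69, 5) · 6^{1 − 10} = 11238513 · 6^{−9} = 11238513/10077696.
As a reduced fraction: E[X] = 3746171/3359232 ≈ 1.115187.
Is E[X] < 1? NO.
Since E[X] ≥ 1, the first-moment bound is inconclusive at n = 69; it does NOT by itself certify R_6(5) > 69.

E[X] = 3746171/3359232 ≈ 1.115187; E[X] ≥ 1; first-moment method inconclusive here.


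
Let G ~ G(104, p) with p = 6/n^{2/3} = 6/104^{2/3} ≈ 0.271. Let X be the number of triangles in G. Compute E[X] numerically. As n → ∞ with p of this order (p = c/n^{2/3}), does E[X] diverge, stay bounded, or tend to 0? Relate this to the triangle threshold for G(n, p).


Number of potential triangles: C(104, 3) = 182104.
Each occurs with probability p³ ≈ (0.271)³ ≈ 1.99704e-02.
By linearity: E[X] = C(104, 3)·p³ ≈ 182104 · 1.99704e-02 ≈ 3636.692.
Since α = 2/3 < 1, p = c/n^{2/3} ≫ 1/n is above the triangle threshold p ~ 1/n. Asymptotically E[X] ~ (c³/6)·n^{3(1−α)} = (6³/6)·n^{1} → ∞; triangles are abundant w.h.p.

E[X] ≈ 3636.692; in regime p = Θ(1/n^{2/3}) E[X] diverges (above the triangle threshold p ~ 1/n).


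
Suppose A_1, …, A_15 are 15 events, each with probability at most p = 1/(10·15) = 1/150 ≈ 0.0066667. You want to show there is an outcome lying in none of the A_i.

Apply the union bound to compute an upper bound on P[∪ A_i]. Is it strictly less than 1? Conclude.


Union bound: P[∪_{i=1}^{15} A_i] ≤ Σ_i P[A_i] ≤ 15·p = 15·(1/150) = 1/10.
Numerically: 1/10 ≈ 0.1000000.
Is 1/10 < 1? YES.
Since P[∪ A_i] ≤ 1/10 < 1, the complement has P[∩ A_i^c] ≥ 1 − 1/10 = 9/10 > 0, so some outcome avoids every A_i.

15·p = 1/10 ≈ 0.1000000; existence CERTIFIED by the union bound.


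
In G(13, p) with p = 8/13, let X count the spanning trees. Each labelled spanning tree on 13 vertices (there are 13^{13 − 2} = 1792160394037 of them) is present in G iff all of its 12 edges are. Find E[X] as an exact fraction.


K_13 has 13^{13 − 2} = 1792160394037 labelled spanning trees.
For each such spanning tree H, let X_H = 1 if all 12 edges of H are present in G. Then P[X_H = 1] = p^{12} = (8/13)^{12} = 68719476736/23298085122481.
By linearity: E[X] = Σ_H E[X_H] = 1792160394037 · p^{12} = 1792160394037 · 68719476736/23298085122481 = 68719476736/13.
Numerically: E[X] ≈ 5.286e+09.

E[X] = 1792160394037 · (8/13)^{12} = 68719476736/13 ≈ 5.286e+09.


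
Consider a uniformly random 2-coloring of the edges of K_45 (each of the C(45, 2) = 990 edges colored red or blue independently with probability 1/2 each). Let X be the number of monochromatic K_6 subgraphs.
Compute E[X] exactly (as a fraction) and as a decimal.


Let X = Σ_S X_S over the C(45, 6) = 8145060 subsets S of size 6, where X_S = 1 if the K_6 on S is monochromatic.
For a fixed S, the K_6 on S has C(6, 2) = 15 edges. P[all 15 edges red] = (1/2)^15, and likewise for blue, so P[monochromatic] = 2·(1/2)^15 = 2^{1 − 15} = 1/16384.
Summing: E[X] = C(45, 6) · 2^{1 − 15} = 8145060 · 1/16384 = 2036265/4096.
Numerically: E[X] ≈ 497.135010.

E[X] = C(45,6)·2^(1−C(6,2)) = 2036265/4096 ≈ 497.135010.


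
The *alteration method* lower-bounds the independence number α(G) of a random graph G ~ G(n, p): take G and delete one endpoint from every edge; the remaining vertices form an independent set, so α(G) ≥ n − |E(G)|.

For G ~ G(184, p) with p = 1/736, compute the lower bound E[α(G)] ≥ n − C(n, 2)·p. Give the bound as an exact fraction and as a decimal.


E[|E(G)|] = C(184, 2)·p = 16836 · (1/736) = 183/8.
E[α(G)] ≥ n − E[|E(G)|] = 184 − 183/8 = 1289/8.
Numerically: ≈ 161.1250.
(This is only a lower bound; the true E[α(G)] may be larger.)

E[α(G)] ≥ 1289/8 ≈ 161.1250.


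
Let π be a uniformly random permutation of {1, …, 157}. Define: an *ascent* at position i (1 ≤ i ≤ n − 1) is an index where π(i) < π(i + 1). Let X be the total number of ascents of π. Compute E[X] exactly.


Write X = Σ X_I over i = 1, …, 156, with X_I the indicator of one ascent.
There are 156 indicators.
For each fixed i, the pair (π(i), π(i+1)) is a uniformly random ordered pair of distinct values from {1, …, 157}; by symmetry P[π(i) < π(i+1)] = 1/2.
By linearity: E[X] = 156 · (1/2) = (157 − 1) · (1/2) = 78 ≈ 78.0000.

E[X] = 78 = 78.0000.


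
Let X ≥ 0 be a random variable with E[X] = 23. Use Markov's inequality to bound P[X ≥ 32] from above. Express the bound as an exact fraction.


μ = E[X] = 23, a = 32.
Markov: P[X ≥ 32] ≤ μ/a = (23)/32 = 23/32.
Numerically: ≈ 0.7188.
(Since a = 32 > μ = 23.0000, the bound 23/32 is < 1 and informative.)

P[X ≥ 32] ≤ 23/32 ≈ 0.7188.


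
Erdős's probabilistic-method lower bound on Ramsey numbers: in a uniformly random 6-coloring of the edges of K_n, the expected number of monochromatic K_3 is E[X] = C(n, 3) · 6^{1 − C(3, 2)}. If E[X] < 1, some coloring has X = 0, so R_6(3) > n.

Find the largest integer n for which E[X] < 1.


We need C(n, 3) · 6^{1 − 3} < 1, i.e. C(n, 3) < 6^{3 − 1} = 36.
Check values of n near the boundary:
  n = 3: C(3, 3) = 1; 1 < 36? YES
  n = 4: C(4, 3) = 4; 4 < 36? YES
  n = 5: C(5, 3) = 10; 10 < 36? YES
  n = 6: C(6, 3) = 20; 20 < 36? YES
  n = 7: C(7, 3) = 35; 35 < 36? YES
  n = 8: C(8, 3) = 56; 56 < 36? NO
The largest n with C(n, 3) < 36 is n = 7 (where E[X] = 35/36 ≈ 0.972). Hence R_6(3) > 7, i.e. R_6(3) ≥ 8.

Largest n = 7; hence R_6(3) > 7.


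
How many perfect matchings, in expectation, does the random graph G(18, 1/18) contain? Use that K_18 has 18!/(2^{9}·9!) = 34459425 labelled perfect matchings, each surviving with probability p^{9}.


K_18 has 18!/(2^{9}·9!) = 34459425 labelled perfect matchings.
For each such perfect matching H, let X_H = 1 if all 9 edges of H are present in G. Then P[X_H = 1] = p^{9} = (1/18)^{9} = 1/198359290368.
By linearity of expectation: E[X] = Σ_H E[X_H] = 34459425 · p^{9} = 34459425 · 1/198359290368 = 425425/2448880128.
Numerically: E[X] ≈ 0.0001737.

E[X] = 34459425 · (1/18)^{9} = 425425/2448880128 ≈ 0.0001737.


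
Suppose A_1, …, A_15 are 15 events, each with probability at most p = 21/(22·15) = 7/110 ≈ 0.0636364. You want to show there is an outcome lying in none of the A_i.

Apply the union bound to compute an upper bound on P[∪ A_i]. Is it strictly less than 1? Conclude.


Union bound: P[∪_{i=1}^{15} A_i] ≤ Σ_i P[A_i] ≤ 15·p = 15·(7/110) = 21/22.
Numerically: 21/22 ≈ 0.9545455.
Is 21/22 < 1? YES.
Since P[∪ A_i] ≤ 21/22 < 1, the complement has P[∩ A_i^c] ≥ 1 − 21/22 = 1/22 > 0, so some outcome avoids every A_i.

15·p = 21/22 ≈ 0.9545455; existence CERTIFIED by the union bound.


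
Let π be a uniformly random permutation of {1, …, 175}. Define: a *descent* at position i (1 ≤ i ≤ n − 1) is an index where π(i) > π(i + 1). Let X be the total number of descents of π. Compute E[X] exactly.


Write X = Σ X_I over i = 1, …, 174, with X_I the indicator of one descent.
There are 174 indicators.
For each fixed i, the pair (π(i), π(i+1)) is a uniformly random ordered pair of distinct values from {1, …, 175}; by symmetry P[π(i) > π(i+1)] = 1/2.
By linearity: E[X] = 174 · (1/2) = (175 − 1) · (1/2) = 87 ≈ 87.0000.

E[X] = 87 = 87.0000.


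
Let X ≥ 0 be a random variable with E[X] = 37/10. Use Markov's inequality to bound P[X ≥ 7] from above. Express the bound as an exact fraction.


μ = E[X] = 37/10, a = 7.
Markov: P[X ≥ 7] ≤ μ/a = (37/10)/7 = 37/70.
Numerically: ≈ 0.528571.
(Since a = 7 > μ = 3.700000, the bound 37/70 is < 1 and informative.)

P[X ≥ 7] ≤ 37/70 ≈ 0.528571.


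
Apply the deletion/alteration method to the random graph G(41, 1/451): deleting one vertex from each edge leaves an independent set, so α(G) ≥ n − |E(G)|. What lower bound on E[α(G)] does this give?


E[|E(G)|] = C(41, 2)·p = 820 · (1/451) = 20/11.
E[α(G)] ≥ n − E[|E(G)|] = 41 − 20/11 = 431/11.
Numerically: ≈ 39.182.
(This is only a lower bound; the true E[α(G)] may be larger.)

E[α(G)] ≥ 431/11 ≈ 39.182.


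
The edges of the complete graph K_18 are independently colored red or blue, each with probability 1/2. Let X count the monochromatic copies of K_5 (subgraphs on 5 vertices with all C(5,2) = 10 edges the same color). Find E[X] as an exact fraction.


Let X = Σ_S X_S over the C(18, 5) = 8568 subsets S of size 5, where X_S = 1 if the K_5 on S is monochromatic.
For a fixed S, the K_5 on S has C(5, 2) = 10 edges. P[all 10 edges red] = (1/2)^10, and likewise for blue, so P[monochromatic] = 2·(1/2)^10 = 2^{1 − 10} = 1/512.
By linearity: E[X] = C(18, 5) · 2^{1 − 10} = 8568 · 1/512 = 1071/64.
Numerically: E[X] ≈ 16.73438.

E[X] = C(18,5)·2^(1−C(5,2)) = 1071/64 ≈ 16.73438.


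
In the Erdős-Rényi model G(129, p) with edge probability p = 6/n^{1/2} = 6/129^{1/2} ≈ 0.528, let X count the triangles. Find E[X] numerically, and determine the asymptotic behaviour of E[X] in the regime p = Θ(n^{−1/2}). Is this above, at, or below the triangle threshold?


Number of potential triangles: C(129, 3) = 349504.
Each occurs with probability p³ ≈ (0.528)³ ≈ 1.47424e-01.
By linearity: E[X] = C(129, 3)·p³ ≈ 349504 · 1.47424e-01 ≈ 51525.396.
Since α = 1/2 < 1, p = c/n^{1/2} ≫ 1/n is above the triangle threshold p ~ 1/n. Asymptotically E[X] ~ (c³/6)·n^{3(1−α)} = (6³/6)·n^{1.5} → ∞; triangles are abundant w.h.p.

E[X] ≈ 51525.396; in regime p = Θ(1/n^{1/2}) E[X] diverges (above the triangle threshold p ~ 1/n).


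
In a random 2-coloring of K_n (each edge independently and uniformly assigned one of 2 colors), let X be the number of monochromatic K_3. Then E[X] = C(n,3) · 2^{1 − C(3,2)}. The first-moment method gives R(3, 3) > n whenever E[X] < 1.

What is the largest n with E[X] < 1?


We need C(n, 3) · 2^{1 − 3} < 1, i.e. C(n, 3) < 2^{3 − 1} = 4.
Check values of n near the boundary:
  n = 3: C(3, 3) = 1; 1 < 4? YES
  n = 4: C(4, 3) = 4; 4 < 4? NO
The largest n with C(n, 3) < 4 is n = 3 (where E[X] = 1/4 ≈ 0.2500000). Hence R(3, 3) > 3, i.e. R(3, 3) ≥ 4.

Largest n = 3; hence R(3, 3) > 3.


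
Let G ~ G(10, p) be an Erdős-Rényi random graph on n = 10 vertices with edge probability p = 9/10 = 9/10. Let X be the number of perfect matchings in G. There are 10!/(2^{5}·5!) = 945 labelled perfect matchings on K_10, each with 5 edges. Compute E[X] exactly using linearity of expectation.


K_10 has 10!/(2^{5}·5!) = 945 labelled perfect matchings.
For each such perfect matching H, let X_H = 1 if all 5 edges of H are present in G. Then P[X_H = 1] = p^{5} = (9/10)^{5} = 59049/100000.
By linearity: E[X] = Σ_H E[X_H] = 945 · p^{5} = 945 · 59049/100000 = 11160261/20000.
Numerically: E[X] ≈ 558.

E[X] = 945 · (9/10)^{5} = 11160261/20000 ≈ 558.


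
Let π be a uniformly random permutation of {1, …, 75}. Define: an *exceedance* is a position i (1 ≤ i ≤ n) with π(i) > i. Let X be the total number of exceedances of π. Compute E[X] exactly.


Write X = Σ_{i=1}^{75} X_i, where X_i = 1_{π(i) > i}.
For each fixed i, π(i) is uniform over {1, …, 75} (marginal of a uniform permutation), so P[π(i) > i] = (n − i)/n. Summing: Σ_{i=1}^{75} (n − i)/n = (0 + 1 + … + 74)/75 = 75(75 − 1)/(2·75) = (75 − 1)/2.
Hence E[X] = Σ_{i=1}^{75} (75 − i)/75 = 37 ≈ 37.000000.

E[X] = 37 = 37.000000.


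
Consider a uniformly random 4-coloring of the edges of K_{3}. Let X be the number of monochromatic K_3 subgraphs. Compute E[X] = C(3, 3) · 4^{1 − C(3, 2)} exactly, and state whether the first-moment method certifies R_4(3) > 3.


E[X] = C(3, 3) · 4^{1 − 3} = 1 · 4^{−2} = 1/16.
As a reduced fraction: E[X] = 1/16 ≈ 0.06250.
Is E[X] < 1? YES.
Since E[X] < 1, there exists a 4-coloring of K_{3} with no monochromatic K_3; hence R_4(3) > 3.

E[X] = 1/16 ≈ 0.06250; E[X] < 1, so R_4(3) > 3.


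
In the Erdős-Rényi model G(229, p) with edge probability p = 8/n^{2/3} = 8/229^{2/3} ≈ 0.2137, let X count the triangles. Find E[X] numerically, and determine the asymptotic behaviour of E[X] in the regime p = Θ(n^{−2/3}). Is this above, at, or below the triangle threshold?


Number of potential triangles: C(229, 3) = 1975354.
Each occurs with probability p³ ≈ (0.2137)³ ≈ 9.763353e-03.
By linearity: E[X] = C(229, 3)·p³ ≈ 1975354 · 9.763353e-03 ≈ 19286.0786.
Since α = 2/3 < 1, p = c/n^{2/3} ≫ 1/n is above the triangle threshold p ~ 1/n. Asymptotically E[X] ~ (c³/6)·n^{3(1−α)} = (8³/6)·n^{1} → ∞; triangles are abundant w.h.p.

E[X] ≈ 19286.0786; in regime p = Θ(1/n^{2/3}) E[X] diverges (above the triangle threshold p ~ 1/n).


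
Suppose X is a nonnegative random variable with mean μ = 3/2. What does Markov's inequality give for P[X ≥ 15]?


μ = E[X] = 3/2, a = 15.
Markov: P[X ≥ 15] ≤ μ/a = (3/2)/15 = 1/10.
Numerically: ≈ 0.1000.
(Since a = 15 > μ = 1.5000, the bound 1/10 is < 1 and informative.)

P[X ≥ 15] ≤ 1/10 ≈ 0.1000.


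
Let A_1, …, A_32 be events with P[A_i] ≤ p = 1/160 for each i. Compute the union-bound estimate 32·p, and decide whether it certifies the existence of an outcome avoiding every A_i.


Union bound: P[∪_{i=1}^{32} A_i] ≤ Σ_i P[A_i] ≤ 32·p = 32·(1/160) = 1/5.
Numerically: 1/5 ≈ 0.2000000.
Is 1/5 < 1? YES.
Since P[∪ A_i] ≤ 1/5 < 1, the complement has P[∩ A_i^c] ≥ 1 − 1/5 = 4/5 > 0, so some outcome avoids every A_i.

32·p = 1/5 ≈ 0.2000000; existence CERTIFIED by the union bound.


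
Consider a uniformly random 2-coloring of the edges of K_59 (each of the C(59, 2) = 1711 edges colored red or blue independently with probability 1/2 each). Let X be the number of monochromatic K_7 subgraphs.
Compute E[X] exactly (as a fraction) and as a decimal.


Let X = Σ_S X_S over the C(59, 7) = 341149446 subsets S of size 7, where X_S = 1 if the K_7 on S is monochromatic.
For a fixed S, the K_7 on S has C(7, 2) = 21 edges. P[all 21 edges red] = (1/2)^21, and likewise for blue, so P[monochromatic] = 2·(1/2)^21 = 2^{1 − 21} = 1/1048576.
By linearity: E[X] = C(59, 7) · 2^{1 − 21} = 341149446 · 1/1048576 = 170574723/524288.
Numerically: E[X] ≈ 325.345.

E[X] = C(59,7)·2^(1−C(7,2)) = 170574723/524288 ≈ 325.345.


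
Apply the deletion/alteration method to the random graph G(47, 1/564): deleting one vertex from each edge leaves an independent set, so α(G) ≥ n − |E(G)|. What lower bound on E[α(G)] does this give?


E[|E(G)|] = C(47, 2)·p = 1081 · (1/564) = 23/12.
E[α(G)] ≥ n − E[|E(G)|] = 47 − 23/12 = 541/12.
Numerically: ≈ 45.0833.
(This is only a lower bound; the true E[α(G)] may be larger.)

E[α(G)] ≥ 541/12 ≈ 45.0833.


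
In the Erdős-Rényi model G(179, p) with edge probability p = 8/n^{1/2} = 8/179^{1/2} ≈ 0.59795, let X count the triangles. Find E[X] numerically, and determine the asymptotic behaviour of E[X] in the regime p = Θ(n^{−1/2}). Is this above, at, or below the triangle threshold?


Number of potential triangles: C(179, 3) = 939929.
Each occurs with probability p³ ≈ (0.59795)³ ≈ 2.1379149e-01.
By linearity: E[X] = C(179, 3)·p³ ≈ 939929 · 2.1379149e-01 ≈ 200948.82161.
Since α = 1/2 < 1, p = c/n^{1/2} ≫ 1/n is above the triangle threshold p ~ 1/n. Asymptotically E[X] ~ (c³/6)·n^{3(1−α)} = (8³/6)·n^{1.5} → ∞; triangles are abundant w.h.p.

E[X] ≈ 200948.82161; in regime p = Θ(1/n^{1/2}) E[X] diverges (above the triangle threshold p ~ 1/n).


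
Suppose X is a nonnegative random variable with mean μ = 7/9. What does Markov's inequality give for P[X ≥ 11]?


μ = E[X] = 7/9, a = 11.
Markov: P[X ≥ 11] ≤ μ/a = (7/9)/11 = 7/99.
Numerically: ≈ 0.0707.
(Since a = 11 > μ = 0.7778, the bound 7/99 is < 1 and informative.)

P[X ≥ 11] ≤ 7/99 ≈ 0.0707.


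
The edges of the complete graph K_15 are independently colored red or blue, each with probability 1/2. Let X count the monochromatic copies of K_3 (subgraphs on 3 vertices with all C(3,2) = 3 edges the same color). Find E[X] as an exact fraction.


Let X = Σ_S X_S over the C(15, 3) = 455 subsets S of size 3, where X_S = 1 if the K_3 on S is monochromatic.
For a fixed S, the K_3 on S has C(3, 2) = 3 edges. P[all 3 edges red] = (1/2)^3, and likewise for blue, so P[monochromatic] = 2·(1/2)^3 = 2^{1 − 3} = 1/4.
By linearity of expectation: E[X] = C(15, 3) · 2^{1 − 3} = 455 · 1/4 = 455/4.
Numerically: E[X] ≈ 113.750000.

E[X] = C(15,3)·2^(1−C(3,2)) = 455/4 ≈ 113.750000.


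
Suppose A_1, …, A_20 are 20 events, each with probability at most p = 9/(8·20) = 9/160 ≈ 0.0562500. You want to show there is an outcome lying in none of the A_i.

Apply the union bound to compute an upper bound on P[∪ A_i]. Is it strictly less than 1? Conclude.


Union bound: P[∪_{i=1}^{20} A_i] ≤ Σ_i P[A_i] ≤ 20·p = 20·(9/160) = 9/8.
Numerically: 9/8 ≈ 1.1250000.
Is 9/8 < 1? NO.
Since the bound 9/8 is ≥ 1, the union bound is uninformative here; it does NOT by itself certify existence.

20·p = 9/8 ≈ 1.1250000; existence NOT certified by the union bound.


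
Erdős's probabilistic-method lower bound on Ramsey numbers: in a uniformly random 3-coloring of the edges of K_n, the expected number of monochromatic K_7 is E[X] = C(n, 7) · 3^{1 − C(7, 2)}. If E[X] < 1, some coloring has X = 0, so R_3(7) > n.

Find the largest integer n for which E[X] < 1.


We need C(n, 7) · 3^{1 − 21} < 1, i.e. C(n, 7) < 3^{21 − 1} = 3486784401.
Check values of n near the boundary:
  n = 77: C(77, 7) = 2404808340; 2404808340 < 3486784401? YES
  n = 78: C(78, 7) = 2641902120; 2641902120 < 3486784401? YES
  n = 79: C(79, 7) = 2898753715; 2898753715 < 3486784401? YES
  n = 80: C(80, 7) = 3176716400; 3176716400 < 3486784401? YES
  n = 81: C(81, 7) = 3477216600; 3477216600 < 3486784401? YES
  n = 82: C(82, 7) = 3801756816; 3801756816 < 3486784401? NO
The largest n with C(n, 7) < 3486784401 is n = 81 (where E[X] = 42928600/43046721 ≈ 0.997). Hence R_3(7) > 81, i.e. R_3(7) ≥ 82.

Largest n = 81; hence R_3(7) > 81.


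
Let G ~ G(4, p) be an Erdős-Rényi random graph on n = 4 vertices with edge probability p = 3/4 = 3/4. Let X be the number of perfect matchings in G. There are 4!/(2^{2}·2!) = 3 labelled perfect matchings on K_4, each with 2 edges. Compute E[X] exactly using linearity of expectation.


K_4 has 4!/(2^{2}·2!) = 3 labelled perfect matchings.
For each such perfect matching H, let X_H = 1 if all 2 edges of H are present in G. Then P[X_H = 1] = p^{2} = (3/4)^{2} = 9/16.
By linearity: E[X] = Σ_H E[X_H] = 3 · p^{2} = 3 · 9/16 = 27/16.
Numerically: E[X] ≈ 1.688.

E[X] = 3 · (3/4)^{2} = 27/16 ≈ 1.688.


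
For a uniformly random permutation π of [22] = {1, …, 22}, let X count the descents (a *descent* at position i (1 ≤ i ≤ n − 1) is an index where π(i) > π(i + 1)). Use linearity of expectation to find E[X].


Write X = Σ X_I over i = 1, …, 21, with X_I the indicator of one descent.
There are 21 indicators.
For each fixed i, the pair (π(i), π(i+1)) is a uniformly random ordered pair of distinct values from {1, …, 22}; by symmetry P[π(i) > π(i+1)] = 1/2.
By linearity: E[X] = 21 · (1/2) = (22 − 1) · (1/2) = 21/2 ≈ 10.50000.

E[X] = 21/2 = 10.50000.


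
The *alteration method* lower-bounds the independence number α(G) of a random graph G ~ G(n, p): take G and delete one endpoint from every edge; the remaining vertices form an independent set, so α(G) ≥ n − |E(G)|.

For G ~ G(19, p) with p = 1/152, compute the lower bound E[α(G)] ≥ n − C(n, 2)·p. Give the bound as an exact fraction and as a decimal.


E[|E(G)|] = C(19, 2)·p = 171 · (1/152) = 9/8.
E[α(G)] ≥ n − E[|E(G)|] = 19 − 9/8 = 143/8.
Numerically: ≈ 17.875000.
(This is only a lower bound; the true E[α(G)] may be larger.)

E[α(G)] ≥ 143/8 ≈ 17.875000.


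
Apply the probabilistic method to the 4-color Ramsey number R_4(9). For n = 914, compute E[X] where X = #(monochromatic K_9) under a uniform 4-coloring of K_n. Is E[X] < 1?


E[X] = C(914, 9) · 4^{1 − 36} = 1179217089587653905932 · 4^{−35} = 1179217089587653905932/1180591620717411303424.
As a reduced fraction: E[X] = 294804272396913476483/295147905179352825856 ≈ 0.9988.
Is E[X] < 1? YES.
Since E[X] < 1, there exists a 4-coloring of K_{914} with no monochromatic K_9; hence R_4(9) > 914.

E[X] = 294804272396913476483/295147905179352825856 ≈ 0.9988; E[X] < 1, so R_4(9) > 914.


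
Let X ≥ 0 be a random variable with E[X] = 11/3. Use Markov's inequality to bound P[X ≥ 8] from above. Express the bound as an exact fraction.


μ = E[X] = 11/3, a = 8.
Markov: P[X ≥ 8] ≤ μ/a = (11/3)/8 = 11/24.
Numerically: ≈ 0.458333.
(Since a = 8 > μ = 3.666667, the bound 11/24 is < 1 and informative.)

P[X ≥ 8] ≤ 11/24 ≈ 0.458333.


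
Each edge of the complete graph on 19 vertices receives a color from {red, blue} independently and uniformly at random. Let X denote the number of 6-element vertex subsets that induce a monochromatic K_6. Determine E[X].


Let X = Σ_S X_S over the C(19, 6) = 27132 subsets S of size 6, where X_S = 1 if the K_6 on S is monochromatic.
For a fixed S, the K_6 on S has C(6, 2) = 15 edges. P[all 15 edges red] = (1/2)^15, and likewise for blue, so P[monochromatic] = 2·(1/2)^15 = 2^{1 − 15} = 1/16384.
Summing: E[X] = C(19, 6) · 2^{1 − 15} = 27132 · 1/16384 = 6783/4096.
Numerically: E[X] ≈ 1.6560.

E[X] = C(19,6)·2^(1−C(6,2)) = 6783/4096 ≈ 1.6560.


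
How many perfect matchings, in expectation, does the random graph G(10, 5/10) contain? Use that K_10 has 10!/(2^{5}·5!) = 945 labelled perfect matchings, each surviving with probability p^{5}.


K_10 has 10!/(2^{5}·5!) = 945 labelled perfect matchings.
For each such perfect matching H, let X_H = 1 if all 5 edges of H are present in G. Then P[X_H = 1] = p^{5} = (1/2)^{5} = 1/32.
By linearity: E[X] = Σ_H E[X_H] = 945 · p^{5} = 945 · 1/32 = 945/32.
Numerically: E[X] ≈ 29.531.

E[X] = 945 · (1/2)^{5} = 945/32 ≈ 29.531.


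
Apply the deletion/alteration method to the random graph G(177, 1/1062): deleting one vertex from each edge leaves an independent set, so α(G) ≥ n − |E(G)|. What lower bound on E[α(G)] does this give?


E[|E(G)|] = C(177, 2)·p = 15576 · (1/1062) = 44/3.
E[α(G)] ≥ n − E[|E(G)|] = 177 − 44/3 = 487/3.
Numerically: ≈ 162.333333.
(This is only a lower bound; the true E[α(G)] may be larger.)

E[α(G)] ≥ 487/3 ≈ 162.333333.


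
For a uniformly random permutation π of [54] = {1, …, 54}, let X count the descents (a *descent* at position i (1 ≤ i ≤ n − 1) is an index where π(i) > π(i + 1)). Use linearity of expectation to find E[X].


Write X = Σ X_I over i = 1, …, 53, with X_I the indicator of one descent.
There are 53 indicators.
For each fixed i, the pair (π(i), π(i+1)) is a uniformly random ordered pair of distinct values from {1, …, 54}; by symmetry P[π(i) > π(i+1)] = 1/2.
By linearity: E[X] = 53 · (1/2) = (54 − 1) · (1/2) = 53/2 ≈ 26.5000.

E[X] = 53/2 = 26.5000.


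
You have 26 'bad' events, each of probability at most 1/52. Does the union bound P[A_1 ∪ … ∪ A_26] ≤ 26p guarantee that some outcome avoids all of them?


Union bound: P[∪_{i=1}^{26} A_i] ≤ Σ_i P[A_i] ≤ 26·p = 26·(1/52) = 1/2.
Numerically: 1/2 ≈ 0.500.
Is 1/2 < 1? YES.
Since P[∪ A_i] ≤ 1/2 < 1, the complement has P[∩ A_i^c] ≥ 1 − 1/2 = 1/2 > 0, so some outcome avoids every A_i.

26·p = 1/2 ≈ 0.500; existence CERTIFIED by the union bound.


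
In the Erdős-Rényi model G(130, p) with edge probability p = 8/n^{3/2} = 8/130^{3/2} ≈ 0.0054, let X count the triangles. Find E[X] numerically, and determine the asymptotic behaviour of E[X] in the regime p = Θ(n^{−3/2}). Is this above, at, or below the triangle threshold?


Number of potential triangles: C(130, 3) = 357760.
Each occurs with probability p³ ≈ (0.0054)³ ≈ 1.57226e-07.
By linearity: E[X] = C(130, 3)·p³ ≈ 357760 · 1.57226e-07 ≈ 0.056.
Since α = 3/2 > 1, p = c/n^{3/2} = o(1/n) is below the triangle threshold p ~ 1/n. Asymptotically E[X] ~ (c³/6)·n^{3(1−α)} = (8³/6)·n^{-1.5} → 0, so by Markov's inequality G has no triangles w.h.p.

E[X] ≈ 0.056; in regime p = Θ(1/n^{3/2}) E[X] tends to 0 (below the triangle threshold p ~ 1/n).


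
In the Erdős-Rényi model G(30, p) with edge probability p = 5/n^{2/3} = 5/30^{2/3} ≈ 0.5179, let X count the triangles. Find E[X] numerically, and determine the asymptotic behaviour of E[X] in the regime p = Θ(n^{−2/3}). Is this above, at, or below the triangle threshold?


Number of potential triangles: C(30, 3) = 4060.
Each occurs with probability p³ ≈ (0.5179)³ ≈ 1.388889e-01.
By linearity: E[X] = C(30, 3)·p³ ≈ 4060 · 1.388889e-01 ≈ 563.8889.
Since α = 2/3 < 1, p = c/n^{2/3} ≫ 1/n is above the triangle threshold p ~ 1/n. Asymptotically E[X] ~ (c³/6)·n^{3(1−α)} = (5³/6)·n^{1} → ∞; triangles are abundant w.h.p.

E[X] ≈ 563.8889; in regime p = Θ(1/n^{2/3}) E[X] diverges (above the triangle threshold p ~ 1/n).


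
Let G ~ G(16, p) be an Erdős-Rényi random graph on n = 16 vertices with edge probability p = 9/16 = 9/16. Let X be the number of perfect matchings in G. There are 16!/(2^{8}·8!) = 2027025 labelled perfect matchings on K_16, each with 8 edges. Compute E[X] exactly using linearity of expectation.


K_16 has 16!/(2^{8}·8!) = 2027025 labelled perfect matchings.
For each such perfect matching H, let X_H = 1 if all 8 edges of H are present in G. Then P[X_H = 1] = p^{8} = (9/16)^{8} = 43046721/4294967296.
By linearity: E[X] = Σ_H E[X_H] = 2027025 · p^{8} = 2027025 · 43046721/4294967296 = 87256779635025/4294967296.
Numerically: E[X] ≈ 2.03e+04.

E[X] = 2027025 · (9/16)^{8} = 87256779635025/4294967296 ≈ 2.03e+04.


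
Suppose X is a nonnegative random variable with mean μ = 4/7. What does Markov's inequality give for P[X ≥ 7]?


μ = E[X] = 4/7, a = 7.
Markov: P[X ≥ 7] ≤ μ/a = (4/7)/7 = 4/49.
Numerically: ≈ 0.08163.
(Since a = 7 > μ = 0.57143, the bound 4/49 is < 1 and informative.)

P[X ≥ 7] ≤ 4/49 ≈ 0.08163.


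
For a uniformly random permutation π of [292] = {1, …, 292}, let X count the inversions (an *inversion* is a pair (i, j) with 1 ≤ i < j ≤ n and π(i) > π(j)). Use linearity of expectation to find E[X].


Write X = Σ X_I over the C(292, 2) = 42486 pairs i < j, with X_I the indicator of one inversion.
There are 42486 indicators.
For each fixed pair i < j, the values π(i) and π(j) are two distinct elements of {1, …, 292} in uniformly random order; by symmetry P[π(i) > π(j)] = 1/2.
By linearity: E[X] = 42486 · (1/2) = C(292, 2) · (1/2) = 42486/2 = 21243 ≈ 21243.0000.

E[X] = 21243 = 21243.0000.


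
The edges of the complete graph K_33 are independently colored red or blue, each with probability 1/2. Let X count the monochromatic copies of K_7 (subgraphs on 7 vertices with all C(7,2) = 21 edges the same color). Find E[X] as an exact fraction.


Let X = Σ_S X_S over the C(33, 7) = 4272048 subsets S of size 7, where X_S = 1 if the K_7 on S is monochromatic.
For a fixed S, the K_7 on S has C(7, 2) = 21 edges. P[all 21 edges red] = (1/2)^21, and likewise for blue, so P[monochromatic] = 2·(1/2)^21 = 2^{1 − 21} = 1/1048576.
Summing: E[X] = C(33, 7) · 2^{1 − 21} = 4272048 · 1/1048576 = 267003/65536.
Numerically: E[X] ≈ 4.074.

E[X] = C(33,7)·2^(1−C(7,2)) = 267003/65536 ≈ 4.074.


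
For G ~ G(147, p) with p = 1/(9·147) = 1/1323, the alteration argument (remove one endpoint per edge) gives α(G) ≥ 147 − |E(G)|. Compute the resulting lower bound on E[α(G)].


E[|E(G)|] = C(147, 2)·p = 10731 · (1/1323) = 73/9.
E[α(G)] ≥ n − E[|E(G)|] = 147 − 73/9 = 1250/9.
Numerically: ≈ 138.888889.
(This is only a lower bound; the true E[α(G)] may be larger.)

E[α(G)] ≥ 1250/9 ≈ 138.888889.


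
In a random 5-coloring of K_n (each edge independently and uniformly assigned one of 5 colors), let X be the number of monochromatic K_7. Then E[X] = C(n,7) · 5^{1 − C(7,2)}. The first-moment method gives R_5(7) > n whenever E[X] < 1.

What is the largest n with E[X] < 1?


We need C(n, 7) · 5^{1 − 21} < 1, i.e. C(n, 7) < 5^{21 − 1} = 95367431640625.
Check values of n near the boundary:
  n = 332: C(332, 7) = 82772214646616; 82772214646616 < 95367431640625? YES
  n = 333: C(333, 7) = 84549532139028; 84549532139028 < 95367431640625? YES
  n = 334: C(334, 7) = 86359460961576; 86359460961576 < 95367431640625? YES
  n = 335: C(335, 7) = 88202498238195; 88202498238195 < 95367431640625? YES
  n = 336: C(336, 7) = 90079147136880; 90079147136880 < 95367431640625? YES
  n = 337: C(337, 7) = 91989916924632; 91989916924632 < 95367431640625? YES
  n = 338: C(338, 7) = 93935323022736; 93935323022736 < 95367431640625? YES
  n = 339: C(339, 7) = 95915887062372; 95915887062372 < 95367431640625? NO
The largest n with C(n, 7) < 95367431640625 is n = 338 (where E[X] = 93935323022736/95367431640625 ≈ 0.9849833). Hence R_5(7) > 338, i.e. R_5(7) ≥ 339.

Largest n = 338; hence R_5(7) > 338.


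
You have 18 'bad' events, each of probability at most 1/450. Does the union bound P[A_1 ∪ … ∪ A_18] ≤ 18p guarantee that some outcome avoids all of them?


Union bound: P[∪_{i=1}^{18} A_i] ≤ Σ_i P[A_i] ≤ 18·p = 18·(1/450) = 1/25.
Numerically: 1/25 ≈ 0.04000.
Is 1/25 < 1? YES.
Since P[∪ A_i] ≤ 1/25 < 1, the complement has P[∩ A_i^c] ≥ 1 − 1/25 = 24/25 > 0, so some outcome avoids every A_i.

18·p = 1/25 ≈ 0.04000; existence CERTIFIED by the union bound.


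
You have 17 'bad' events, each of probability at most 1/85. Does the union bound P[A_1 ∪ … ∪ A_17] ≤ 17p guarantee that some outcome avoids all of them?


Union bound: P[∪_{i=1}^{17} A_i] ≤ Σ_i P[A_i] ≤ 17·p = 17·(1/85) = 1/5.
Numerically: 1/5 ≈ 0.2000000.
Is 1/5 < 1? YES.
Since P[∪ A_i] ≤ 1/5 < 1, the complement has P[∩ A_i^c] ≥ 1 − 1/5 = 4/5 > 0, so some outcome avoids every A_i.

17·p = 1/5 ≈ 0.2000000; existence CERTIFIED by the union bound.


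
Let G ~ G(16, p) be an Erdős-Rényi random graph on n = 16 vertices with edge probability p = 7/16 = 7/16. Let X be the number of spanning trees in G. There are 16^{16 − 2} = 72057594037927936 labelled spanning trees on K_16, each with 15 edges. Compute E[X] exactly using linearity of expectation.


K_16 has 16^{16 − 2} = 72057594037927936 labelled spanning trees.
For each such spanning tree H, let X_H = 1 if all 15 edges of H are present in G. Then P[X_H = 1] = p^{15} = (7/16)^{15} = 4747561509943/1152921504606846976.
By linearity: E[X] = Σ_H E[X_H] = 72057594037927936 · p^{15} = 72057594037927936 · 4747561509943/1152921504606846976 = 4747561509943/16.
Numerically: E[X] ≈ 2.9672e+11.

E[X] = 72057594037927936 · (7/16)^{15} = 4747561509943/16 ≈ 2.9672e+11.


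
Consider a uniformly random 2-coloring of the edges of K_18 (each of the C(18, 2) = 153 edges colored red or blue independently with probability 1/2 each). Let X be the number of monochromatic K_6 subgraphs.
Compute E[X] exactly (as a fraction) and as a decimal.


Let X = Σ_S X_S over the C(18, 6) = 18564 subsets S of size 6, where X_S = 1 if the K_6 on S is monochromatic.
For a fixed S, the K_6 on S has C(6, 2) = 15 edges. P[all 15 edges red] = (1/2)^15, and likewise for blue, so P[monochromatic] = 2·(1/2)^15 = 2^{1 − 15} = 1/16384.
By linearity: E[X] = C(18, 6) · 2^{1 − 15} = 18564 · 1/16384 = 4641/4096.
Numerically: E[X] ≈ 1.1331.

E[X] = C(18,6)·2^(1−C(6,2)) = 4641/4096 ≈ 1.1331.


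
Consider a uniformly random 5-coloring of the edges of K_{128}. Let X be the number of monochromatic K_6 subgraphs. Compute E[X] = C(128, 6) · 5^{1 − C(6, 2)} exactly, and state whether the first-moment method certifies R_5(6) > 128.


E[X] = C(128, 6) · 5^{1 − 15} = 5423611200 · 5^{−14} = 5423611200/6103515625.
As a reduced fraction: E[X] = 216944448/244140625 ≈ 0.88860.
Is E[X] < 1? YES.
Since E[X] < 1, there exists a 5-coloring of K_{128} with no monochromatic K_6; hence R_5(6) > 128.

E[X] = 216944448/244140625 ≈ 0.88860; E[X] < 1, so R_5(6) > 128.


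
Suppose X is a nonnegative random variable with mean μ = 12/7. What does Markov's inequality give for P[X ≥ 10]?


μ = E[X] = 12/7, a = 10.
Markov: P[X ≥ 10] ≤ μ/a = (12/7)/10 = 6/35.
Numerically: ≈ 0.1714.
(Since a = 10 > μ = 1.7143, the bound 6/35 is < 1 and informative.)

P[X ≥ 10] ≤ 6/35 ≈ 0.1714.


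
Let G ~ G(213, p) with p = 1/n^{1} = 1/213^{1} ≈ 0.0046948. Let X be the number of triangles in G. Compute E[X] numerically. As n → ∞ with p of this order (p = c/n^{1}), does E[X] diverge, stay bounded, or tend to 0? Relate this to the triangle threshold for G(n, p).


Number of potential triangles: C(213, 3) = 1587986.
Each occurs with probability p³ ≈ (0.0046948)³ ≈ 1.0348114e-07.
By linearity: E[X] = C(213, 3)·p³ ≈ 1587986 · 1.0348114e-07 ≈ 0.16433.
Here α = 1, so p = 1/n is exactly at the triangle threshold p ~ 1/n. Asymptotically E[X] → c³/6 = 1³/6 = 1/6 ≈ 0.16667, a bounded constant. In this regime the triangle count is asymptotically Poisson(c³/6).

E[X] ≈ 0.16433; in regime p = Θ(1/n^{1}) E[X] stays bounded (at the triangle threshold p ~ 1/n).


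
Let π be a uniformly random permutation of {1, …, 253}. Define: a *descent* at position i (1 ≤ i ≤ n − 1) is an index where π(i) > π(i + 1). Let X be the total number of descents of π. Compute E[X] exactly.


Write X = Σ X_I over i = 1, …, 252, with X_I the indicator of one descent.
There are 252 indicators.
For each fixed i, the pair (π(i), π(i+1)) is a uniformly random ordered pair of distinct values from {1, …, 253}; by symmetry P[π(i) > π(i+1)] = 1/2.
By linearity: E[X] = 252 · (1/2) = (253 − 1) · (1/2) = 126 ≈ 126.000000.

E[X] = 126 = 126.000000.


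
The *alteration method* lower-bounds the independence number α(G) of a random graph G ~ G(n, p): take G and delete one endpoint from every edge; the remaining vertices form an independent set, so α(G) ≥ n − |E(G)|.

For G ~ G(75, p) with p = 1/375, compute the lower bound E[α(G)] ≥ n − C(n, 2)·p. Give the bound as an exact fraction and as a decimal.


E[|E(G)|] = C(75, 2)·p = 2775 · (1/375) = 37/5.
E[α(G)] ≥ n − E[|E(G)|] = 75 − 37/5 = 338/5.
Numerically: ≈ 67.60000.
(This is only a lower bound; the true E[α(G)] may be larger.)

E[α(G)] ≥ 338/5 ≈ 67.60000.


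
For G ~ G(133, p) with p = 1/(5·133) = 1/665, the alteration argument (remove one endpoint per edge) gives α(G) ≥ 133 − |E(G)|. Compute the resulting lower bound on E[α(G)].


E[|E(G)|] = C(133, 2)·p = 8778 · (1/665) = 66/5.
E[α(G)] ≥ n − E[|E(G)|] = 133 − 66/5 = 599/5.
Numerically: ≈ 119.8000.
(This is only a lower bound; the true E[α(G)] may be larger.)

E[α(G)] ≥ 599/5 ≈ 119.8000.


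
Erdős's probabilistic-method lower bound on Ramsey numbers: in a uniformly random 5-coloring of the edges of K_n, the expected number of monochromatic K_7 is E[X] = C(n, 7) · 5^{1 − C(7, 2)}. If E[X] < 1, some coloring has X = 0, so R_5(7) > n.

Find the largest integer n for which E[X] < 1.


We need C(n, 7) · 5^{1 − 21} < 1, i.e. C(n, 7) < 5^{21 − 1} = 95367431640625.
Check values of n near the boundary:
  n = 334: C(334, 7) = 86359460961576; 86359460961576 < 95367431640625? YES
  n = 335: C(335, 7) = 88202498238195; 88202498238195 < 95367431640625? YES
  n = 336: C(336, 7) = 90079147136880; 90079147136880 < 95367431640625? YES
  n = 337: C(337, 7) = 91989916924632; 91989916924632 < 95367431640625? YES
  n = 338: C(338, 7) = 93935323022736; 93935323022736 < 95367431640625? YES
  n = 339: C(339, 7) = 95915887062372; 95915887062372 < 95367431640625? NO
  n = 340: C(340, 7) = 97932136940560; 97932136940560 < 95367431640625? NO
The largest n with C(n, 7) < 95367431640625 is n = 338 (where E[X] = 93935323022736/95367431640625 ≈ 0.9849833). Hence R_5(7) > 338, i.e. R_5(7) ≥ 339.

Largest n = 338; hence R_5(7) > 338.


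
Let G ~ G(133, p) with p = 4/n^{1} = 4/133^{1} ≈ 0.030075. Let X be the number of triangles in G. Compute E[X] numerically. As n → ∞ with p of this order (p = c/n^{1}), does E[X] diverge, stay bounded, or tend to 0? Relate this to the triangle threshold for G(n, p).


Number of potential triangles: C(133, 3) = 383306.
Each occurs with probability p³ ≈ (0.030075)³ ≈ 2.7203517e-05.
By linearity: E[X] = C(133, 3)·p³ ≈ 383306 · 2.7203517e-05 ≈ 10.42727.
Here α = 1, so p = 4/n is exactly at the triangle threshold p ~ 1/n. Asymptotically E[X] → c³/6 = 4³/6 = 32/3 ≈ 10.66667, a bounded constant. In this regime the triangle count is asymptotically Poisson(c³/6).

E[X] ≈ 10.42727; in regime p = Θ(1/n^{1}) E[X] stays bounded (at the triangle threshold p ~ 1/n).


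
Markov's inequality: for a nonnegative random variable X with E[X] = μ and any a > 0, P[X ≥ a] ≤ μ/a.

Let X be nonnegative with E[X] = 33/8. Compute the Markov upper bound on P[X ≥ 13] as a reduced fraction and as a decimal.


μ = E[X] = 33/8, a = 13.
Markov: P[X ≥ 13] ≤ μ/a = (33/8)/13 = 33/104.
Numerically: ≈ 0.31731.
(Since a = 13 > μ = 4.12500, the bound 33/104 is < 1 and informative.)

P[X ≥ 13] ≤ 33/104 ≈ 0.31731.


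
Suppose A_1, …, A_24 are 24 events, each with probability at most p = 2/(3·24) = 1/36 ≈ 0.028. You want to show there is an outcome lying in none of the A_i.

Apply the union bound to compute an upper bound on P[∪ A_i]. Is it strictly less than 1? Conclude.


Union bound: P[∪_{i=1}^{24} A_i] ≤ Σ_i P[A_i] ≤ 24·p = 24·(1/36) = 2/3.
Numerically: 2/3 ≈ 0.667.
Is 2/3 < 1? YES.
Since P[∪ A_i] ≤ 2/3 < 1, the complement has P[∩ A_i^c] ≥ 1 − 2/3 = 1/3 > 0, so some outcome avoids every A_i.

24·p = 2/3 ≈ 0.667; existence CERTIFIED by the union bound.


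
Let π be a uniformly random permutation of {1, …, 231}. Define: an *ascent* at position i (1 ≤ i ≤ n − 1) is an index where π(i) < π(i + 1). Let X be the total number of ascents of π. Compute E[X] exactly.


Write X = Σ X_I over i = 1, …, 230, with X_I the indicator of one ascent.
There are 230 indicators.
For each fixed i, the pair (π(i), π(i+1)) is a uniformly random ordered pair of distinct values from {1, …, 231}; by symmetry P[π(i) < π(i+1)] = 1/2.
By linearity: E[X] = 230 · (1/2) = (231 − 1) · (1/2) = 115 ≈ 115.000.

E[X] = 115 = 115.000.
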